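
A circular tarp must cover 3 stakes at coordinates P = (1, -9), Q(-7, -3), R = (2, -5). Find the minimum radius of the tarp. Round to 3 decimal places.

Side lengths²: PQ² = 100, PR² = 17, QR² = 85.
Since PQ² = 100 < 85 + 17 = 102, the triangle is acute, so the smallest enclosing circle is the circumcircle.
Circumcentre = (-111/38, -112/19), r² = 36125/1444.
r = √(36125/1444) ≈ 5.002.

5.002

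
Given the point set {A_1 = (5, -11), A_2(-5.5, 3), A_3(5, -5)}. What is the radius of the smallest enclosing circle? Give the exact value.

8.75

Side lengths²: A_1A_2² = 306.25, A_1A_3² = 36, A_2A_3² = 174.25.
Since A_1A_2² = 306.25 ≥ 174.25 + 36 = 210.25, the angle opposite A_1A_2 is not acute, so the smallest enclosing circle has A_1A_2 as diameter.
Centre = midpoint of A_1A_2 = (-0.25, -4), r² = 306.25/4 = 76.5625.
r = √(76.5625) = 8.75.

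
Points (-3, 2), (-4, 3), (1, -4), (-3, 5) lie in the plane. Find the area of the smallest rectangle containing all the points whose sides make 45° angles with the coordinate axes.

In coordinates u = x + y, v = x − y the rectangle is axis-aligned; the map (x,y)→(u,v) scales areas by 2.
u-values: -1, -1, -3, 2; range = 2 − (-3) = 5.
v-values: -5, -7, 5, -8; range = 5 − (-8) = 13.
Area = (5 × 13) / 2 = 32.5.

32.5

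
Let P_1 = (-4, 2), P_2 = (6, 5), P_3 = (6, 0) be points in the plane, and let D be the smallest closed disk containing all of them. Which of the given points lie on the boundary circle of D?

P_1, P_2, P_3

Side lengths²: P_1P_2² = 109, P_1P_3² = 104, P_2P_3² = 25.
Since P_1P_2² = 109 < 104 + 25 = 129, the triangle is acute, so the smallest enclosing circle is the circumcircle.
Circumcentre = (1.3, 2.5), r² = 28.34.
The points at distance exactly r from the centre are P_1, P_2, P_3 — 3 points.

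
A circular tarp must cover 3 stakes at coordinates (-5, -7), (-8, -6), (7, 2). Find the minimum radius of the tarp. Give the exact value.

Call the three points A, B, C in the order given.
Side lengths²: AB² = 10, AC² = 225, BC² = 289.
Since BC² = 289 ≥ 225 + 10 = 235, the angle opposite BC is not acute, so the smallest enclosing circle has BC as diameter.
Centre = midpoint of BC = (-0.5, -2), r² = 289/4 = 72.25.
r = √(72.25) = 8.5.

8.5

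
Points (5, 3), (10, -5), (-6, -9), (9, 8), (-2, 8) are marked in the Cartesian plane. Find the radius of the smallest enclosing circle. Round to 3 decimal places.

11.336

By Welzl's lemma the MEC is supported by two points (diametrically opposite) or three points (on a circumcircle).
The farthest pair is (-6, -9)–(9, 8) with squared distance 514. The circle on this segment as diameter has centre (1.5, -0.5) and r² = 514/4 = 128.5.
Check (5, 3): distance² to centre = 24.5 ≤ 128.5, so it lies inside.
All remaining points lie in this disk, and no smaller disk contains both endpoints, so this is the minimum enclosing circle.
r = √(128.5) ≈ 11.336.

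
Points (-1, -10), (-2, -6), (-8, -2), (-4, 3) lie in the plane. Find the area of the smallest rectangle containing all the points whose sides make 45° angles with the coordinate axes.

In coordinates u = x + y, v = x − y the rectangle is axis-aligned; the map (x,y)→(u,v) scales areas by 2.
u-values: -11, -8, -10, -1; range = -1 − (-11) = 10.
v-values: 9, 4, -6, -7; range = 9 − (-7) = 16.
Area = (10 × 16) / 2 = 80.

80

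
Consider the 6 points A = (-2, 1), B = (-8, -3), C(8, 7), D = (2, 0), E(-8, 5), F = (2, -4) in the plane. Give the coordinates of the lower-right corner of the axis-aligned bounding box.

x-range [-8, 8], y-range [-4, 7].
The lower-right corner is (8, -4).

(8, -4)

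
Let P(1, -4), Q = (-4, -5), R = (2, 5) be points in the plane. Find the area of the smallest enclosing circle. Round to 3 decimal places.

106.814

Side lengths²: PQ² = 26, PR² = 82, QR² = 136.
Since QR² = 136 ≥ 82 + 26 = 108, the angle opposite QR is not acute, so the smallest enclosing circle has QR as diameter.
Centre = midpoint of QR = (-1, 0), r² = 136/4 = 34.
Area = π·r² = π·34 ≈ 106.814.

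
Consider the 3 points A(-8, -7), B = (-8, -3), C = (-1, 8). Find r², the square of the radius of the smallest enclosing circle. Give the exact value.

68.5

Side lengths²: AB² = 16, AC² = 274, BC² = 170.
Since AC² = 274 ≥ 170 + 16 = 186, the angle opposite AC is not acute, so the smallest enclosing circle has AC as diameter.
Centre = midpoint of AC = (-4.5, 0.5), r² = 274/4 = 68.5.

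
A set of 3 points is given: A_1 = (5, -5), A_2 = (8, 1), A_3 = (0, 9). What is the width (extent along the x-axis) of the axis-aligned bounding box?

max x = 8, min x = 0, so width = 8.

8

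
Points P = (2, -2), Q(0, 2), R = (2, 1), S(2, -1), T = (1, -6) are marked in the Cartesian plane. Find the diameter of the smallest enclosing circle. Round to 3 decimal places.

8.062

By Welzl's lemma the MEC is supported by two points (diametrically opposite) or three points (on a circumcircle).
The farthest pair is Q–T with squared distance 65. The circle on this segment as diameter has centre (0.5, -2) and r² = 65/4 = 16.25.
Check P: distance² to centre = 2.25 ≤ 16.25, so it lies inside.
All remaining points lie in this disk, and no smaller disk contains both endpoints, so this is the minimum enclosing circle.
Diameter = 2r = 2√(16.25) ≈ 8.062.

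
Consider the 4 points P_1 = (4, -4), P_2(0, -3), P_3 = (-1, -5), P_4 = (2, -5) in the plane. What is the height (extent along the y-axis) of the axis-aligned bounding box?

max y = -3, min y = -5, so height = 2.

2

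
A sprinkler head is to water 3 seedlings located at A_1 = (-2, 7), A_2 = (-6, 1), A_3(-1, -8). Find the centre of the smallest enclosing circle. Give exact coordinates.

(-1.5, -0.5)

Side lengths²: A_1A_2² = 52, A_1A_3² = 226, A_2A_3² = 106.
Since A_1A_3² = 226 ≥ 106 + 52 = 158, the angle opposite A_1A_3 is not acute, so the smallest enclosing circle has A_1A_3 as diameter.
Centre = midpoint of A_1A_3 = (-1.5, -0.5), r² = 226/4 = 56.5.
Centre = (-1.5, -0.5).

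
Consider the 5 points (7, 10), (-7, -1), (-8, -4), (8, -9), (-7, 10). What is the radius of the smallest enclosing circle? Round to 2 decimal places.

A smallest enclosing disk is always determined by at most three of the input points on its boundary.
The farthest pair is (8, -9)–(-7, 10) with squared distance 586. The circle on this segment as diameter has centre (0.5, 0.5) and r² = 586/4 = 146.5.
Check (7, 10): distance² to centre = 132.5 ≤ 146.5, so it lies inside.
All remaining points lie in this disk, and no smaller disk contains both endpoints, so this is the minimum enclosing circle.
r = √(146.5) ≈ 12.10.

12.10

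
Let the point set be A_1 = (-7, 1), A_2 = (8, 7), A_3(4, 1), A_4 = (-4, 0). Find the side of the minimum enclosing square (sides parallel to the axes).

The bounding box has width 15 and height 7.
An axis-aligned square enclosing the set must have side ≥ max(width, height).
So the minimum side is max(15, 7) = 15.

15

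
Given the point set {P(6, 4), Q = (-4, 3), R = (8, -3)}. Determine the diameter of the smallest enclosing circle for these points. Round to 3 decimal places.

13.416

Side lengths²: PQ² = 101, PR² = 53, QR² = 180.
Since QR² = 180 ≥ 101 + 53 = 154, the angle opposite QR is not acute, so the smallest enclosing circle has QR as diameter.
Centre = midpoint of QR = (2, 0), r² = 180/4 = 45.
Diameter = 2r = 2√45 ≈ 13.416.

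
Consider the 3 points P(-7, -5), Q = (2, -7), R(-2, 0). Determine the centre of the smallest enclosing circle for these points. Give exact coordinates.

Side lengths²: PQ² = 85, PR² = 50, QR² = 65.
Since PQ² = 85 < 65 + 50 = 115, the triangle is acute, so the smallest enclosing circle is the circumcircle.
Circumcentre = (-49/22, -105/22), r² = 5525/242.
Centre = (-49/22, -105/22).

(-49/22, -105/22)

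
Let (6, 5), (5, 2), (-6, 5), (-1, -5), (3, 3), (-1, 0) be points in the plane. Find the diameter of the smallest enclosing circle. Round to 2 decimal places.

13.65

A smallest enclosing disk is always determined by at most three of the input points on its boundary.
The minimum enclosing circle is determined by three boundary points: (6, 5), (-6, 5), (-1, -5).
Their circumcentre is (0, 1.75) with r² = 46.5625.
The farthest remaining point (5, 2) is at distance² 25.0625 ≤ 46.5625.
Diameter = 2r = 2√(46.5625) ≈ 13.65.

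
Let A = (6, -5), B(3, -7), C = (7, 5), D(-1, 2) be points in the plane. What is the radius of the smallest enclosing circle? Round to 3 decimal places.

6.336

The minimum enclosing circle is determined by three boundary points: B, C, D.
Their circumcentre is (65/14, -37/42) with r² = 35405/882.
The farthest remaining point A is at distance² 16589/882 ≤ 35405/882.
r = √(35405/882) ≈ 6.336.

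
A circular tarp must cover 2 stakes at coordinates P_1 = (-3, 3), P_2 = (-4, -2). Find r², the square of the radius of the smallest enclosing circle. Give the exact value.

The smallest circle enclosing two points has them as diameter endpoints.
Centre = midpoint = (-3.5, 0.5); r² = |P_1P_2|²/4 = 26/4 = 6.5.

6.5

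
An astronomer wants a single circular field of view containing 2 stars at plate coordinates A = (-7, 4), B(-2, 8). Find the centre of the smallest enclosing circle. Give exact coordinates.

The smallest circle enclosing two points has them as diameter endpoints.
Centre = midpoint = (-4.5, 6); r² = |AB|²/4 = 41/4 = 10.25.
Centre = (-4.5, 6).

(-4.5, 6)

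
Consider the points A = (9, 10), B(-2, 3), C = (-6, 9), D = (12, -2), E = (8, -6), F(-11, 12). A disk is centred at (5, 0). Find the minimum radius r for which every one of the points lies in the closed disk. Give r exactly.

The required radius is the distance from (5, 0) to the farthest point.
Squared distances: 116, 58, 202, 53, 45, 400.
Maximum is 400, attained at F.
r = √400 = 20.

20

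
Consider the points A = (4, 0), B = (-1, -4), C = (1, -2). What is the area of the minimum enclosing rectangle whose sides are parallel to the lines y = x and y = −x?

4.5

In coordinates u = x + y, v = x − y the rectangle is axis-aligned; the map (x,y)→(u,v) scales areas by 2.
u-values: 4, -5, -1; range = 4 − (-5) = 9.
v-values: 4, 3, 3; range = 4 − 3 = 1.
Area = (9 × 1) / 2 = 4.5.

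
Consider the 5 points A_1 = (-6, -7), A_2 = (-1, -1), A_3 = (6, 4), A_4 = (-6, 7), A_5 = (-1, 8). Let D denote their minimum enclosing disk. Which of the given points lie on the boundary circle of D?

By Welzl's lemma the MEC is supported by two points (diametrically opposite) or three points (on a circumcircle).
The minimum enclosing circle is determined by three boundary points: A_1, A_3, A_4.
Their circumcentre is (-1.375, 0) with r² = 70.390625.
The farthest remaining point A_5 is at distance² 64.140625 ≤ 70.390625.
The points at distance exactly r from the centre are A_1, A_3, A_4 — 3 points.

A_1, A_3, A_4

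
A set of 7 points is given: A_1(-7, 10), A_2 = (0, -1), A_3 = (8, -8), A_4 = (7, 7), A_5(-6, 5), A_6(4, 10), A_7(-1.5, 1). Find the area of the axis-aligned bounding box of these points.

270

x ranges over [-7, 8], width 15.
y ranges over [-8, 10], height 18.
Area = 15 × 18 = 270.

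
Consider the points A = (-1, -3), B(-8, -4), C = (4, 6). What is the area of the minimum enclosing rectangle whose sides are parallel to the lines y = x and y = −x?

66

In coordinates u = x + y, v = x − y the rectangle is axis-aligned; the map (x,y)→(u,v) scales areas by 2.
u-values: -4, -12, 10; range = 10 − (-12) = 22.
v-values: 2, -4, -2; range = 2 − (-4) = 6.
Area = (22 × 6) / 2 = 66.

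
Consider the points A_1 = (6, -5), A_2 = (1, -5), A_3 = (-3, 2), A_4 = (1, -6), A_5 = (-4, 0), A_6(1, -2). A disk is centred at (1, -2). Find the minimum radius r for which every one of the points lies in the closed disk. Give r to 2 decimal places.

The required radius is the distance from (1, -2) to the farthest point.
Squared distances: 34, 9, 32, 16, 29, 0.
Maximum is 34, attained at A_1.
r = √34 ≈ 5.83.

5.83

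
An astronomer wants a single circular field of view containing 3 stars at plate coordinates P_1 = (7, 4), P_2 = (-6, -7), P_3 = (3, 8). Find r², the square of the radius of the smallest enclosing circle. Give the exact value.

Side lengths²: P_1P_2² = 290, P_1P_3² = 32, P_2P_3² = 306.
Since P_2P_3² = 306 < 290 + 32 = 322, the triangle is acute, so the smallest enclosing circle is the circumcircle.
Circumcentre = (-0.875, 0.125), r² = 77.03125.

77.03125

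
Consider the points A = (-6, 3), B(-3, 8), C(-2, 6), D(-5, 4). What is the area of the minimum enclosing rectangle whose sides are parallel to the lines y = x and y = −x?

In coordinates u = x + y, v = x − y the rectangle is axis-aligned; the map (x,y)→(u,v) scales areas by 2.
u-values: -3, 5, 4, -1; range = 5 − (-3) = 8.
v-values: -9, -11, -8, -9; range = -8 − (-11) = 3.
Area = (8 × 3) / 2 = 12.

12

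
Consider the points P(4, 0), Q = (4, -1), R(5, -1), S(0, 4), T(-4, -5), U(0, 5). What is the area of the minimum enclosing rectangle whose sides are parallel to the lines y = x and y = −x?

In coordinates u = x + y, v = x − y the rectangle is axis-aligned; the map (x,y)→(u,v) scales areas by 2.
u-values: 4, 3, 4, 4, -9, 5; range = 5 − (-9) = 14.
v-values: 4, 5, 6, -4, 1, -5; range = 6 − (-5) = 11.
Area = (14 × 11) / 2 = 77.

77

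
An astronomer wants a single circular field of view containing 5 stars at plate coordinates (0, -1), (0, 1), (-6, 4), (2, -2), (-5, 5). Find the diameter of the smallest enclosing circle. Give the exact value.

By Welzl's lemma the MEC is supported by two points (diametrically opposite) or three points (on a circumcircle).
The farthest pair is (-6, 4)–(2, -2) with squared distance 100. The circle on this segment as diameter has centre (-2, 1) and r² = 100/4 = 25.
Check (0, -1): distance² to centre = 8 ≤ 25, so it lies inside.
All remaining points lie in this disk, and no smaller disk contains both endpoints, so this is the minimum enclosing circle.
Diameter = 2r = 2√25 = 10.

10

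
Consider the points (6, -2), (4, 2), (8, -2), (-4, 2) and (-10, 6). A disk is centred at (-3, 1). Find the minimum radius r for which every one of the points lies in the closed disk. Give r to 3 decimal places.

The required radius is the distance from (-3, 1) to the farthest point.
Squared distances: 90, 50, 130, 2, 74.
Maximum is 130, attained at (8, -2).
r = √130 ≈ 11.402.

11.402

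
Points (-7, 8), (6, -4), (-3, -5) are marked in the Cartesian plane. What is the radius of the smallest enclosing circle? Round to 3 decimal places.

Call the three points A, B, C in the order given.
Side lengths²: AB² = 313, AC² = 185, BC² = 82.
Since AB² = 313 ≥ 185 + 82 = 267, the angle opposite AB is not acute, so the smallest enclosing circle has AB as diameter.
Centre = midpoint of AB = (-0.5, 2), r² = 313/4 = 78.25.
r = √(78.25) ≈ 8.846.

8.846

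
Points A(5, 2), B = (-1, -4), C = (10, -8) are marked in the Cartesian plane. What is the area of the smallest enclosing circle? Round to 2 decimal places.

Side lengths²: AB² = 72, AC² = 125, BC² = 137.
Since BC² = 137 < 125 + 72 = 197, the triangle is acute, so the smallest enclosing circle is the circumcircle.
Circumcentre = (31/6, -25/6), r² = 685/18.
Area = π·r² = π·685/18 ≈ 119.56.

119.56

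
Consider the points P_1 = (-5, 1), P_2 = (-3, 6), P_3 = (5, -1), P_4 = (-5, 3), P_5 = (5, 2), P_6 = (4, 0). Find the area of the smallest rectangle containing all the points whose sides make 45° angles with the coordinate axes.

In coordinates u = x + y, v = x − y the rectangle is axis-aligned; the map (x,y)→(u,v) scales areas by 2.
u-values: -4, 3, 4, -2, 7, 4; range = 7 − (-4) = 11.
v-values: -6, -9, 6, -8, 3, 4; range = 6 − (-9) = 15.
Area = (11 × 15) / 2 = 82.5.

82.5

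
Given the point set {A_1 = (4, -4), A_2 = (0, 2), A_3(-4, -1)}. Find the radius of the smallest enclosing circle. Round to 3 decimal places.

Side lengths²: A_1A_2² = 52, A_1A_3² = 73, A_2A_3² = 25.
Since A_1A_3² = 73 < 52 + 25 = 77, the triangle is acute, so the smallest enclosing circle is the circumcircle.
Circumcentre = (1/12, -41/18), r² = 23725/1296.
r = √(23725/1296) ≈ 4.279.

4.279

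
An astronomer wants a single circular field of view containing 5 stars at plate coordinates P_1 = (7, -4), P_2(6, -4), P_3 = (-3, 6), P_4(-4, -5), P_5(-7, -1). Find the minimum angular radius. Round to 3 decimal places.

A smallest enclosing disk is always determined by at most three of the input points on its boundary.
The minimum enclosing circle is determined by three boundary points: P_1, P_3, P_5.
Their circumcentre is (9/22, -13/22) with r² = 13325/242.
The farthest remaining point P_2 is at distance² 10377/242 ≤ 13325/242.
r = √(13325/242) ≈ 7.420.

7.420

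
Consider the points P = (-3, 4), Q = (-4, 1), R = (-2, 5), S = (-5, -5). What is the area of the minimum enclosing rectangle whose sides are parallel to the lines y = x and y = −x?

45.5

In coordinates u = x + y, v = x − y the rectangle is axis-aligned; the map (x,y)→(u,v) scales areas by 2.
u-values: 1, -3, 3, -10; range = 3 − (-10) = 13.
v-values: -7, -5, -7, 0; range = 0 − (-7) = 7.
Area = (13 × 7) / 2 = 45.5.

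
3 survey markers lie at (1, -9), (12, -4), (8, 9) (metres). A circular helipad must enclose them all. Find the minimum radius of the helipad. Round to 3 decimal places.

Call the three points A, B, C in the order given.
Side lengths²: AB² = 146, AC² = 373, BC² = 185.
Since AC² = 373 ≥ 185 + 146 = 331, the angle opposite AC is not acute, so the smallest enclosing circle has AC as diameter.
Centre = midpoint of AC = (4.5, 0), r² = 373/4 = 93.25.
r = √(93.25) ≈ 9.657.

9.657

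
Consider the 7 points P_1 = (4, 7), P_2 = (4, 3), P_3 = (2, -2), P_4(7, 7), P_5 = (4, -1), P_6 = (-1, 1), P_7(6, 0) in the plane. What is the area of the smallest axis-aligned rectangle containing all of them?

72

x ranges over [-1, 7], width 8.
y ranges over [-2, 7], height 9.
Area = 8 × 9 = 72.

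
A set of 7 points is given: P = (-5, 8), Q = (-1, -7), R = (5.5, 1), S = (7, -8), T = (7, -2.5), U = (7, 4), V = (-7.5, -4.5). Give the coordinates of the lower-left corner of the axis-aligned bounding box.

(-7.5, -8)

x-range [-7.5, 7], y-range [-8, 8].
The lower-left corner is (-7.5, -8).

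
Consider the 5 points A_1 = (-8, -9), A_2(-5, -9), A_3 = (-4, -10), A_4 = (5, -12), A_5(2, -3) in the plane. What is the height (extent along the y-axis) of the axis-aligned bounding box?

9

max y = -3, min y = -12, so height = 9.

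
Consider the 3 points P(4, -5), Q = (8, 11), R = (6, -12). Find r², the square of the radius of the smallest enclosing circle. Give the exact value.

Side lengths²: PQ² = 272, PR² = 53, QR² = 533.
Since QR² = 533 ≥ 272 + 53 = 325, the angle opposite QR is not acute, so the smallest enclosing circle has QR as diameter.
Centre = midpoint of QR = (7, -0.5), r² = 533/4 = 133.25.

133.25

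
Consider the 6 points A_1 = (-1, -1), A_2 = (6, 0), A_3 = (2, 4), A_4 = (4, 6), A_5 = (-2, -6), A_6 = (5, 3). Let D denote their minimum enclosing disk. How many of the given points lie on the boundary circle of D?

By Welzl's lemma the MEC is supported by two points (diametrically opposite) or three points (on a circumcircle).
The farthest pair is A_4–A_5 with squared distance 180. The circle on this segment as diameter has centre (1, 0) and r² = 180/4 = 45.
Check A_1: distance² to centre = 5 ≤ 45, so it lies inside.
All remaining points lie in this disk, and no smaller disk contains both endpoints, so this is the minimum enclosing circle.
The points at distance exactly r from the centre are A_4, A_5 — 2 points.

2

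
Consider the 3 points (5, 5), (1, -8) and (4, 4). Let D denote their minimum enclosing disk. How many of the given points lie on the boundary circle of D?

2

Call the three points A, B, C in the order given.
Side lengths²: AB² = 185, AC² = 2, BC² = 153.
Since AB² = 185 ≥ 153 + 2 = 155, the angle opposite AB is not acute, so the smallest enclosing circle has AB as diameter.
Centre = midpoint of AB = (3, -1.5), r² = 185/4 = 46.25.
The points at distance exactly r from the centre are (5, 5), (1, -8) — 2 points.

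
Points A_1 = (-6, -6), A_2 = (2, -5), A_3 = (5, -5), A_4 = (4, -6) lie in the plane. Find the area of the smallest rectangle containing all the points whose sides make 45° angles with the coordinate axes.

60

In coordinates u = x + y, v = x − y the rectangle is axis-aligned; the map (x,y)→(u,v) scales areas by 2.
u-values: -12, -3, 0, -2; range = 0 − (-12) = 12.
v-values: 0, 7, 10, 10; range = 10 − 0 = 10.
Area = (12 × 10) / 2 = 60.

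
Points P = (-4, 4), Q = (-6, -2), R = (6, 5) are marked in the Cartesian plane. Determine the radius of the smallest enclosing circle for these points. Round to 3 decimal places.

Side lengths²: PQ² = 40, PR² = 101, QR² = 193.
Since QR² = 193 ≥ 101 + 40 = 141, the angle opposite QR is not acute, so the smallest enclosing circle has QR as diameter.
Centre = midpoint of QR = (0, 1.5), r² = 193/4 = 48.25.
r = √(48.25) ≈ 6.946.

6.946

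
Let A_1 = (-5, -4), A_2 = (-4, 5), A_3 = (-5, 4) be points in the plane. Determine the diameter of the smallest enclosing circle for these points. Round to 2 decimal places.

Side lengths²: A_1A_2² = 82, A_1A_3² = 64, A_2A_3² = 2.
Since A_1A_2² = 82 ≥ 64 + 2 = 66, the angle opposite A_1A_2 is not acute, so the smallest enclosing circle has A_1A_2 as diameter.
Centre = midpoint of A_1A_2 = (-4.5, 0.5), r² = 82/4 = 20.5.
Diameter = 2r = 2√(20.5) ≈ 9.06.

9.06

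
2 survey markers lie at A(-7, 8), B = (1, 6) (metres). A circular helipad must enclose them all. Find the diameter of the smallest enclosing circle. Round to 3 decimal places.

The smallest circle enclosing two points has them as diameter endpoints.
Centre = midpoint = (-3, 7); r² = |AB|²/4 = 68/4 = 17.
Diameter = 2r = 2√17 ≈ 8.246.

8.246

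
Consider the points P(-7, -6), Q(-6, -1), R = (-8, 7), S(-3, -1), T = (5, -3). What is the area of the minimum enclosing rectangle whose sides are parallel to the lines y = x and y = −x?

In coordinates u = x + y, v = x − y the rectangle is axis-aligned; the map (x,y)→(u,v) scales areas by 2.
u-values: -13, -7, -1, -4, 2; range = 2 − (-13) = 15.
v-values: -1, -5, -15, -2, 8; range = 8 − (-15) = 23.
Area = (15 × 23) / 2 = 172.5.

172.5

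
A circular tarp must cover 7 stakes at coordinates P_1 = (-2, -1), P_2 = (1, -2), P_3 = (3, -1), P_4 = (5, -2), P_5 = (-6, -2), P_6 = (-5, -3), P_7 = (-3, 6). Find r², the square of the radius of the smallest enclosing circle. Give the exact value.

36.5

The minimum enclosing circle of a finite set is fixed by two of the points (as a diameter) or three (as a circumcircle).
The minimum enclosing circle is determined by three boundary points: P_4, P_5, P_7.
Their circumcentre is (-0.5, 0.5) with r² = 36.5.
The farthest remaining point P_6 is at distance² 32.5 ≤ 36.5.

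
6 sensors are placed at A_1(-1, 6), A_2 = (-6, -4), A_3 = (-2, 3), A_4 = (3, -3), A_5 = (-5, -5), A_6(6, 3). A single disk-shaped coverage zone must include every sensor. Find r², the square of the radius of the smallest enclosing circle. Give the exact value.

A smallest enclosing disk is always determined by at most three of the input points on its boundary.
The farthest pair is A_2–A_6 with squared distance 193. The circle on this segment as diameter has centre (0, -0.5) and r² = 193/4 = 48.25.
Check A_1: distance² to centre = 43.25 ≤ 48.25, so it lies inside.
All remaining points lie in this disk, and no smaller disk contains both endpoints, so this is the minimum enclosing circle.

48.25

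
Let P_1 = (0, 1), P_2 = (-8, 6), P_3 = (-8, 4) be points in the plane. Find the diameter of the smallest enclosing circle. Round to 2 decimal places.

Side lengths²: P_1P_2² = 89, P_1P_3² = 73, P_2P_3² = 4.
Since P_1P_2² = 89 ≥ 73 + 4 = 77, the angle opposite P_1P_2 is not acute, so the smallest enclosing circle has P_1P_2 as diameter.
Centre = midpoint of P_1P_2 = (-4, 3.5), r² = 89/4 = 22.25.
Diameter = 2r = 2√(22.25) ≈ 9.43.

9.43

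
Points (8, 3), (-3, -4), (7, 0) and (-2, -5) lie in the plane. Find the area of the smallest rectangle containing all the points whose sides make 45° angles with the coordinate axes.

In coordinates u = x + y, v = x − y the rectangle is axis-aligned; the map (x,y)→(u,v) scales areas by 2.
u-values: 11, -7, 7, -7; range = 11 − (-7) = 18.
v-values: 5, 1, 7, 3; range = 7 − 1 = 6.
Area = (18 × 6) / 2 = 54.

54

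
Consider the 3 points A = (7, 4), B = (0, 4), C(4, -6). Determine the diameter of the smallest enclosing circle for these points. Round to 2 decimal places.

Side lengths²: AB² = 49, AC² = 109, BC² = 116.
Since BC² = 116 < 109 + 49 = 158, the triangle is acute, so the smallest enclosing circle is the circumcircle.
Circumcentre = (3.5, -0.4), r² = 31.61.
Diameter = 2r = 2√(31.61) ≈ 11.24.

11.24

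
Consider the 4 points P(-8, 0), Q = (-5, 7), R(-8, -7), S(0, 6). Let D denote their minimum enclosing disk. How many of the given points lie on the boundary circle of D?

The minimum enclosing circle of a finite set is fixed by two of the points (as a diameter) or three (as a circumcircle).
The farthest pair is R–S with squared distance 233. The circle on this segment as diameter has centre (-4, -0.5) and r² = 233/4 = 58.25.
Check P: distance² to centre = 16.25 ≤ 58.25, so it lies inside.
All remaining points lie in this disk, and no smaller disk contains both endpoints, so this is the minimum enclosing circle.
The points at distance exactly r from the centre are R, S — 2 points.

2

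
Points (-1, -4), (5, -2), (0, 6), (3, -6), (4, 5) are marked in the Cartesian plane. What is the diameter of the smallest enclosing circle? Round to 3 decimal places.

12.369

By Welzl's lemma the MEC is supported by two points (diametrically opposite) or three points (on a circumcircle).
The farthest pair is (0, 6)–(3, -6) with squared distance 153. The circle on this segment as diameter has centre (1.5, 0) and r² = 153/4 = 38.25.
Check (-1, -4): distance² to centre = 22.25 ≤ 38.25, so it lies inside.
All remaining points lie in this disk, and no smaller disk contains both endpoints, so this is the minimum enclosing circle.
Diameter = 2r = 2√(38.25) ≈ 12.369.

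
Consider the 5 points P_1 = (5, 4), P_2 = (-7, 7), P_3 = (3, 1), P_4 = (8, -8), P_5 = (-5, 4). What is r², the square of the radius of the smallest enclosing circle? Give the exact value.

112.5

The farthest pair is P_2–P_4 with squared distance 450. The circle on this segment as diameter has centre (0.5, -0.5) and r² = 450/4 = 112.5.
Check P_1: distance² to centre = 40.5 ≤ 112.5, so it lies inside.
All remaining points lie in this disk, and no smaller disk contains both endpoints, so this is the minimum enclosing circle.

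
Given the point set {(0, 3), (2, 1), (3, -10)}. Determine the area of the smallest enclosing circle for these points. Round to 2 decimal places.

Call the three points A, B, C in the order given.
Side lengths²: AB² = 8, AC² = 178, BC² = 122.
Since AC² = 178 ≥ 122 + 8 = 130, the angle opposite AC is not acute, so the smallest enclosing circle has AC as diameter.
Centre = midpoint of AC = (1.5, -3.5), r² = 178/4 = 44.5.
Area = π·r² = π·44.5 ≈ 139.80.

139.80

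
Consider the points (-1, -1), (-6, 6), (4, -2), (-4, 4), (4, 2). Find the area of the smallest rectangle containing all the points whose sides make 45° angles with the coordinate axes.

72

In coordinates u = x + y, v = x − y the rectangle is axis-aligned; the map (x,y)→(u,v) scales areas by 2.
u-values: -2, 0, 2, 0, 6; range = 6 − (-2) = 8.
v-values: 0, -12, 6, -8, 2; range = 6 − (-12) = 18.
Area = (8 × 18) / 2 = 72.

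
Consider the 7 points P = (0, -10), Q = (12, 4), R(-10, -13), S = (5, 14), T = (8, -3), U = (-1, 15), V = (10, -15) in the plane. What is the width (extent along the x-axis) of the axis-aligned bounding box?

max x = 12, min x = -10, so width = 22.

22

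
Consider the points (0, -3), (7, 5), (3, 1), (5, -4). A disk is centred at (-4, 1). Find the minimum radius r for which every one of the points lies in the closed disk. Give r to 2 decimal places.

The required radius is the distance from (-4, 1) to the farthest point.
Squared distances: 32, 137, 49, 106.
Maximum is 137, attained at (7, 5).
r = √137 ≈ 11.70.

11.70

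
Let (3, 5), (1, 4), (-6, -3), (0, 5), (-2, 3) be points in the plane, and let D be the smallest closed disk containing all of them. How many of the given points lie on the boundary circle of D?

2

By Welzl's lemma the MEC is supported by two points (diametrically opposite) or three points (on a circumcircle).
The farthest pair is (3, 5)–(-6, -3) with squared distance 145. The circle on this segment as diameter has centre (-1.5, 1) and r² = 145/4 = 36.25.
Check (1, 4): distance² to centre = 15.25 ≤ 36.25, so it lies inside.
All remaining points lie in this disk, and no smaller disk contains both endpoints, so this is the minimum enclosing circle.
The points at distance exactly r from the centre are (3, 5), (-6, -3) — 2 points.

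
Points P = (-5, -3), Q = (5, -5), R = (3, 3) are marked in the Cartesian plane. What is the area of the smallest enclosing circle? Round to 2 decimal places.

Side lengths²: PQ² = 104, PR² = 100, QR² = 68.
Since PQ² = 104 < 100 + 68 = 168, the triangle is acute, so the smallest enclosing circle is the circumcircle.
Circumcentre = (8/19, -36/19), r² = 11050/361.
Area = π·r² = π·11050/361 ≈ 96.16.

96.16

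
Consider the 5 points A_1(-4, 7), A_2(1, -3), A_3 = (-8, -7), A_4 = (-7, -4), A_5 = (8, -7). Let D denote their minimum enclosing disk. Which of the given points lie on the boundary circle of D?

The minimum enclosing circle is determined by three boundary points: A_1, A_3, A_5.
Their circumcentre is (0, -12/7) with r² = 4505/49.
The farthest remaining point A_4 is at distance² 2657/49 ≤ 4505/49.
The points at distance exactly r from the centre are A_1, A_3, A_5 — 3 points.

A_1, A_3, A_5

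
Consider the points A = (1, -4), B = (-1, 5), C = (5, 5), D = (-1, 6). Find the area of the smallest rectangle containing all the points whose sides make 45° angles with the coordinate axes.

In coordinates u = x + y, v = x − y the rectangle is axis-aligned; the map (x,y)→(u,v) scales areas by 2.
u-values: -3, 4, 10, 5; range = 10 − (-3) = 13.
v-values: 5, -6, 0, -7; range = 5 − (-7) = 12.
Area = (13 × 12) / 2 = 78.

78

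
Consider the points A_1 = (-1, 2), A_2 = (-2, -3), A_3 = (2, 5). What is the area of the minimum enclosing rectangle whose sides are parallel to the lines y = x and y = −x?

In coordinates u = x + y, v = x − y the rectangle is axis-aligned; the map (x,y)→(u,v) scales areas by 2.
u-values: 1, -5, 7; range = 7 − (-5) = 12.
v-values: -3, 1, -3; range = 1 − (-3) = 4.
Area = (12 × 4) / 2 = 24.

24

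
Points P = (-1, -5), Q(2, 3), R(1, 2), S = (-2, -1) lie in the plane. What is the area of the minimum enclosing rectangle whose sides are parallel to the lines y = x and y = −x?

27.5

In coordinates u = x + y, v = x − y the rectangle is axis-aligned; the map (x,y)→(u,v) scales areas by 2.
u-values: -6, 5, 3, -3; range = 5 − (-6) = 11.
v-values: 4, -1, -1, -1; range = 4 − (-1) = 5.
Area = (11 × 5) / 2 = 27.5.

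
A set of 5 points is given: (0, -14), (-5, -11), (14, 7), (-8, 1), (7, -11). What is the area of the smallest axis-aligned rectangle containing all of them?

x ranges over [-8, 14], width 22.
y ranges over [-14, 7], height 21.
Area = 22 × 21 = 462.

462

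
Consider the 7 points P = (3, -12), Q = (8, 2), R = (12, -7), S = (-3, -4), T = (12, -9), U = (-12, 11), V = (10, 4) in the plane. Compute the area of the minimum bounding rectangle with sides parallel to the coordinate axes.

552

x ranges over [-12, 12], width 24.
y ranges over [-12, 11], height 23.
Area = 24 × 23 = 552.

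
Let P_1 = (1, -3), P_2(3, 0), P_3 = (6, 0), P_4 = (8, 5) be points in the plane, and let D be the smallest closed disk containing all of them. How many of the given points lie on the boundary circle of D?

By Welzl's lemma the MEC is supported by two points (diametrically opposite) or three points (on a circumcircle).
The farthest pair is P_1–P_4 with squared distance 113. The circle on this segment as diameter has centre (4.5, 1) and r² = 113/4 = 28.25.
Check P_2: distance² to centre = 3.25 ≤ 28.25, so it lies inside.
All remaining points lie in this disk, and no smaller disk contains both endpoints, so this is the minimum enclosing circle.
The points at distance exactly r from the centre are P_1, P_4 — 2 points.

2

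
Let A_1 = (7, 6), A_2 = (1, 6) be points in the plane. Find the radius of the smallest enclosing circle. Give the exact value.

The smallest circle enclosing two points has them as diameter endpoints.
Centre = midpoint = (4, 6); r² = |A_1A_2|²/4 = 36/4 = 9.
r = √9 = 3.

3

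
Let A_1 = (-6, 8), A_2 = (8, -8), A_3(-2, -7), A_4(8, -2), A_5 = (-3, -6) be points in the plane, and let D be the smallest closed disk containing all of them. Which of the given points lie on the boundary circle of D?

The farthest pair is A_1–A_2 with squared distance 452. The circle on this segment as diameter has centre (1, 0) and r² = 452/4 = 113.
Check A_3: distance² to centre = 58 ≤ 113, so it lies inside.
All remaining points lie in this disk, and no smaller disk contains both endpoints, so this is the minimum enclosing circle.
The points at distance exactly r from the centre are A_1, A_2 — 2 points.

A_1, A_2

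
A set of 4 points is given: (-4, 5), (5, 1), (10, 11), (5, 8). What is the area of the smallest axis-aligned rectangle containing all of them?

140

x ranges over [-4, 10], width 14.
y ranges over [1, 11], height 10.
Area = 14 × 10 = 140.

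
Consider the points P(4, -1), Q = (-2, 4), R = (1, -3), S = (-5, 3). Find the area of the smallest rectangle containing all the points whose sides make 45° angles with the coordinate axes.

32.5

In coordinates u = x + y, v = x − y the rectangle is axis-aligned; the map (x,y)→(u,v) scales areas by 2.
u-values: 3, 2, -2, -2; range = 3 − (-2) = 5.
v-values: 5, -6, 4, -8; range = 5 − (-8) = 13.
Area = (5 × 13) / 2 = 32.5.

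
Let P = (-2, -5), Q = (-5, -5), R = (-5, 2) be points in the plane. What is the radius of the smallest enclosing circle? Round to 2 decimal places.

Side lengths²: PQ² = 9, PR² = 58, QR² = 49.
Since PR² = 58 ≥ 49 + 9 = 58, the angle opposite PR is not acute, so the smallest enclosing circle has PR as diameter.
Centre = midpoint of PR = (-3.5, -1.5), r² = 58/4 = 14.5.
r = √(14.5) ≈ 3.81.

3.81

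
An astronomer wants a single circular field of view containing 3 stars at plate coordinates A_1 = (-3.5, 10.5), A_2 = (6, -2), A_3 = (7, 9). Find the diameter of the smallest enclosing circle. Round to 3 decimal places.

15.700

Side lengths²: A_1A_2² = 246.5, A_1A_3² = 112.5, A_2A_3² = 122.
Since A_1A_2² = 246.5 ≥ 122 + 112.5 = 234.5, the angle opposite A_1A_2 is not acute, so the smallest enclosing circle has A_1A_2 as diameter.
Centre = midpoint of A_1A_2 = (1.25, 4.25), r² = 246.5/4 = 61.625.
Diameter = 2r = 2√(61.625) ≈ 15.700.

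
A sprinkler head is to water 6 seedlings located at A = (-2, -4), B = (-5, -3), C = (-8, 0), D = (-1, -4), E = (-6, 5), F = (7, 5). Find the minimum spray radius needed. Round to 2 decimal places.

By Welzl's lemma the MEC is supported by two points (diametrically opposite) or three points (on a circumcircle).
The farthest pair is C–F with squared distance 250. The circle on this segment as diameter has centre (-0.5, 2.5) and r² = 250/4 = 62.5.
Check A: distance² to centre = 44.5 ≤ 62.5, so it lies inside.
All remaining points lie in this disk, and no smaller disk contains both endpoints, so this is the minimum enclosing circle.
r = √(62.5) ≈ 7.91.

7.91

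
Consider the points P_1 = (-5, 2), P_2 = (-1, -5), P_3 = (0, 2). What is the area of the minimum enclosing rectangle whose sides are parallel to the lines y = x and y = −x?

44

In coordinates u = x + y, v = x − y the rectangle is axis-aligned; the map (x,y)→(u,v) scales areas by 2.
u-values: -3, -6, 2; range = 2 − (-6) = 8.
v-values: -7, 4, -2; range = 4 − (-7) = 11.
Area = (8 × 11) / 2 = 44.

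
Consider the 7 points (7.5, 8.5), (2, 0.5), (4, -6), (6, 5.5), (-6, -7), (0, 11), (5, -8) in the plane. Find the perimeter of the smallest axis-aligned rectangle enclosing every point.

65

Width = max x − min x = 7.5 − (-6) = 13.5.
Height = max y − min y = 11 − (-8) = 19.
Perimeter = 2(13.5 + 19) = 65.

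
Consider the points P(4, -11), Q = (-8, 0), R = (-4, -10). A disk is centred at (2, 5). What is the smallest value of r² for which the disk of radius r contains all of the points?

The required radius is the distance from (2, 5) to the farthest point.
Squared distances: 260, 125, 261.
Maximum is 261, attained at R.

261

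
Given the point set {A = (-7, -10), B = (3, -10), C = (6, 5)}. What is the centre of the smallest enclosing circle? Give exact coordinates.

Side lengths²: AB² = 100, AC² = 394, BC² = 234.
Since AC² = 394 ≥ 234 + 100 = 334, the angle opposite AC is not acute, so the smallest enclosing circle has AC as diameter.
Centre = midpoint of AC = (-0.5, -2.5), r² = 394/4 = 98.5.
Centre = (-0.5, -2.5).

(-0.5, -2.5)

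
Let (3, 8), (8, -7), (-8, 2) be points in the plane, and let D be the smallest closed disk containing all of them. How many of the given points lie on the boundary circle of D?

3

Call the three points A, B, C in the order given.
Side lengths²: AB² = 250, AC² = 157, BC² = 337.
Since BC² = 337 < 250 + 157 = 407, the triangle is acute, so the smallest enclosing circle is the circumcircle.
Circumcentre = (21/26, -83/78), r² = 264545/3042.
The points at distance exactly r from the centre are (3, 8), (8, -7), (-8, 2) — 3 points.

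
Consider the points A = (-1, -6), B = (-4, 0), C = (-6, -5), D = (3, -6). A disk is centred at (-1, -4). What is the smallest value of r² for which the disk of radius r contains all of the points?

26

The required radius is the distance from (-1, -4) to the farthest point.
Squared distances: 4, 25, 26, 20.
Maximum is 26, attained at C.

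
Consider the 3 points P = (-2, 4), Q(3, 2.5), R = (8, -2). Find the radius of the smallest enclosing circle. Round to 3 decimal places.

5.831

Side lengths²: PQ² = 27.25, PR² = 136, QR² = 45.25.
Since PR² = 136 ≥ 45.25 + 27.25 = 72.5, the angle opposite PR is not acute, so the smallest enclosing circle has PR as diameter.
Centre = midpoint of PR = (3, 1), r² = 136/4 = 34.
r = √34 ≈ 5.831.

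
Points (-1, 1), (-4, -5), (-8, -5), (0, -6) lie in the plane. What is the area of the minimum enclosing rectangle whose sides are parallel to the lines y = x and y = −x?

58.5

In coordinates u = x + y, v = x − y the rectangle is axis-aligned; the map (x,y)→(u,v) scales areas by 2.
u-values: 0, -9, -13, -6; range = 0 − (-13) = 13.
v-values: -2, 1, -3, 6; range = 6 − (-3) = 9.
Area = (13 × 9) / 2 = 58.5.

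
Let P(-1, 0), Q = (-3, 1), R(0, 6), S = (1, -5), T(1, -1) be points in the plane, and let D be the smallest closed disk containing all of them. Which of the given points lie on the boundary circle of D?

The farthest pair is R–S with squared distance 122. The circle on this segment as diameter has centre (0.5, 0.5) and r² = 122/4 = 30.5.
Check P: distance² to centre = 2.5 ≤ 30.5, so it lies inside.
All remaining points lie in this disk, and no smaller disk contains both endpoints, so this is the minimum enclosing circle.
The points at distance exactly r from the centre are R, S — 2 points.

R, S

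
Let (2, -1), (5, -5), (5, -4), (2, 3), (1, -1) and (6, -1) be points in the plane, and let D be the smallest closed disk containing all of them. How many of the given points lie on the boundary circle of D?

The farthest pair is (5, -5)–(2, 3) with squared distance 73. The circle on this segment as diameter has centre (3.5, -1) and r² = 73/4 = 18.25.
Check (2, -1): distance² to centre = 2.25 ≤ 18.25, so it lies inside.
All remaining points lie in this disk, and no smaller disk contains both endpoints, so this is the minimum enclosing circle.
The points at distance exactly r from the centre are (5, -5), (2, 3) — 2 points.

2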